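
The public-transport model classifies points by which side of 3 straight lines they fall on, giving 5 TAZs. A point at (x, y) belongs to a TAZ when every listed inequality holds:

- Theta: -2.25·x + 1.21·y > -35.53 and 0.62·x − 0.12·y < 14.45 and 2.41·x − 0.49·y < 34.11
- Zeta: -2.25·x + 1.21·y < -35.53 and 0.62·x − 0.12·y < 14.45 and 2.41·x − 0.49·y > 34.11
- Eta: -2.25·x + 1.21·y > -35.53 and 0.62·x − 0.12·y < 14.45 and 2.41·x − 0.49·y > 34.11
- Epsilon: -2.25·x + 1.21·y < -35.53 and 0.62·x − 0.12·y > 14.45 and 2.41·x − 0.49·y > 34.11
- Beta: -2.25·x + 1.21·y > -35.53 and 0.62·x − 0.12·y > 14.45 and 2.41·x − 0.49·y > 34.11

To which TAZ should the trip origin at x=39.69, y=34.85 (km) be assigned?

Epsilon

-2.25·39.69 + 1.21·34.85 = -47.134, which is < -35.53
0.62·39.69 − 0.12·34.85 = 20.426, which is > 14.45
2.41·39.69 − 0.49·34.85 = 78.576, which is > 34.11
This sign pattern matches Epsilon.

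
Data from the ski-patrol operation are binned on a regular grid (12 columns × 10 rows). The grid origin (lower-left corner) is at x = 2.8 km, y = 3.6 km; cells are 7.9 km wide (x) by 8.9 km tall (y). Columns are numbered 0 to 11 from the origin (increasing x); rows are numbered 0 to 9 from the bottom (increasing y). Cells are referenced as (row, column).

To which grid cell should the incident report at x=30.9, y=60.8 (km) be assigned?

(6, 3)

Column index: ⌊(30.9 − 2.8) / 7.9⌋ = ⌊3.557⌋ = 3
Row offset from origin: ⌊(60.8 − 3.6) / 8.9⌋ = ⌊6.427⌋ = 6 → row 6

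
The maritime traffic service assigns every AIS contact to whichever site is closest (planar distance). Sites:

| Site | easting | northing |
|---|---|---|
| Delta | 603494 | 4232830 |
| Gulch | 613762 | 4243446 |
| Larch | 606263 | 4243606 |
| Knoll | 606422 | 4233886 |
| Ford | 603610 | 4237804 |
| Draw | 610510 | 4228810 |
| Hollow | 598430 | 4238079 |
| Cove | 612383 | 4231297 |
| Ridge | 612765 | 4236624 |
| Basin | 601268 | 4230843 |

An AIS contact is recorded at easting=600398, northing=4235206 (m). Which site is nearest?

Squared distances to each site:
Delta: 15230592.000; Gulch: 246494096.000; Larch: 104958225.000; Knoll: 38030976.000; Ford: 17066548.000; Draw: 143161360.000; Hollow: 12127153.000; Cove: 158920506.000; Ridge: 154953413.000; Basin: 19792669.000.
Minimum at Hollow.

Hollow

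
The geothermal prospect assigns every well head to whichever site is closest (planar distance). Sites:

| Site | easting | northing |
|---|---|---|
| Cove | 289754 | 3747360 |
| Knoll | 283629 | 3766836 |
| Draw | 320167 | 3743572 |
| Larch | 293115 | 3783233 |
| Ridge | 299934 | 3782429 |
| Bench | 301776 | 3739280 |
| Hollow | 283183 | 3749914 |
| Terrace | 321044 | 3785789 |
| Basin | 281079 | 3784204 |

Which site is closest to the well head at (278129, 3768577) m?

Knoll

Squared distances to each site:
Cove: 585301714.000; Knoll: 33281081.000; Draw: 2392443469.000; Larch: 439378532.000; Ridge: 667335929.000; Bench: 1417494818.000; Hollow: 373850485.000; Terrace: 2137950169.000; Basin: 252905629.000.
Minimum at Knoll.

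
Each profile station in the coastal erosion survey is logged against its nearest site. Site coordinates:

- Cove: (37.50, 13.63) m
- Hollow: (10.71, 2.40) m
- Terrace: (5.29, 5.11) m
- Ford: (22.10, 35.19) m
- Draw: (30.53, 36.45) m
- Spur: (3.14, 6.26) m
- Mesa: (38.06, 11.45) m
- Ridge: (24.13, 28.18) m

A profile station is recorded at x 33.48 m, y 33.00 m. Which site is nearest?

Squared distances to each site:
Cove: 391.357; Hollow: 1454.833; Terrace: 1572.528; Ford: 134.300; Draw: 20.605; Spur: 1635.543; Mesa: 485.379; Ridge: 110.655.
Minimum at Draw.

Draw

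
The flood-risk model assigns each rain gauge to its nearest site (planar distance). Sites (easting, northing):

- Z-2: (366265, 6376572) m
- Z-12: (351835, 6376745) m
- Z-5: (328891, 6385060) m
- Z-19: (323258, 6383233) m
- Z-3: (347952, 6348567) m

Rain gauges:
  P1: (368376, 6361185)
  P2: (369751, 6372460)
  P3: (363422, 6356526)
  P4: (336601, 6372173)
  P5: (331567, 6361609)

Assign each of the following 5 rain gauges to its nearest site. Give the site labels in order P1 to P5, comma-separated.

P1 → Z-2 (d²=241216090.00)
P2 → Z-2 (d²=29060740.00)
P3 → Z-3 (d²=302666581.00)
P4 → Z-5 (d²=225518869.00)
P5 → Z-3 (d²=438561989.00)

Z-2, Z-2, Z-3, Z-5, Z-3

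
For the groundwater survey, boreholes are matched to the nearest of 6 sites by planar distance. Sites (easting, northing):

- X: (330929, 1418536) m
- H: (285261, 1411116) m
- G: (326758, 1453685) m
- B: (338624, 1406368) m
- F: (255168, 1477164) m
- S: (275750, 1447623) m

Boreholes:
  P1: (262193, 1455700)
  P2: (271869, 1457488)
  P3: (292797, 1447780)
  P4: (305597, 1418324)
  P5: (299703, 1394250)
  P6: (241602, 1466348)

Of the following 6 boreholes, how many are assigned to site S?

3

P1 → S
P2 → S
P3 → S
P4 → H
P5 → H
P6 → F
3 of the 6 go to S.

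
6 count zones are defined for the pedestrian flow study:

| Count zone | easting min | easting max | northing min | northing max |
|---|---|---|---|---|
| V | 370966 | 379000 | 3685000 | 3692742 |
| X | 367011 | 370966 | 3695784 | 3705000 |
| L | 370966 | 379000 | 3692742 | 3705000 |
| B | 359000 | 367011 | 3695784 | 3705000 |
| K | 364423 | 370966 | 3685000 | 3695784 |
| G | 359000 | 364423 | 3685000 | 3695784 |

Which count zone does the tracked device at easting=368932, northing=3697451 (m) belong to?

X

The point has easting = 368932 and northing = 3697451.
Only X satisfies 367011 ≤ easting ≤ 370966 and 3695784 ≤ northing ≤ 3705000.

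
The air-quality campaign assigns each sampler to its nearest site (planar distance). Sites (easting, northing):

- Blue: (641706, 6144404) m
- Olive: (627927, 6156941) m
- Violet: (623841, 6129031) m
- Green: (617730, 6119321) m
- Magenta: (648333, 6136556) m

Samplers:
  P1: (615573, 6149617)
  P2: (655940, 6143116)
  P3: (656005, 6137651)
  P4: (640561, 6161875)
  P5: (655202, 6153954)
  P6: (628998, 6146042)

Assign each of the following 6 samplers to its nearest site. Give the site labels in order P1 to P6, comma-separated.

P1 → Olive (d²=206262292.00)
P2 → Magenta (d²=100900049.00)
P3 → Magenta (d²=60058609.00)
P4 → Olive (d²=183962312.00)
P5 → Blue (d²=273344516.00)
P6 → Olive (d²=119935242.00)

Olive, Magenta, Magenta, Olive, Blue, Olive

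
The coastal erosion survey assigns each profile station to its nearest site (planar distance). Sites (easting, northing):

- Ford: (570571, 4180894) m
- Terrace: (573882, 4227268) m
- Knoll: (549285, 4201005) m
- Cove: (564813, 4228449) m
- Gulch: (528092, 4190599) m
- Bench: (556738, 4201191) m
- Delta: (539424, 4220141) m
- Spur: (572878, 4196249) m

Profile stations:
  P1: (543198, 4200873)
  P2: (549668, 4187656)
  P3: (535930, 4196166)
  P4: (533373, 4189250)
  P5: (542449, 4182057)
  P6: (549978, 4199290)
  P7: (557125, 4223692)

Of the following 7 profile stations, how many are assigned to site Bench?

P1 → Knoll
P2 → Knoll
P3 → Gulch
P4 → Gulch
P5 → Gulch
P6 → Knoll
P7 → Cove
0 of the 7 go to Bench.

0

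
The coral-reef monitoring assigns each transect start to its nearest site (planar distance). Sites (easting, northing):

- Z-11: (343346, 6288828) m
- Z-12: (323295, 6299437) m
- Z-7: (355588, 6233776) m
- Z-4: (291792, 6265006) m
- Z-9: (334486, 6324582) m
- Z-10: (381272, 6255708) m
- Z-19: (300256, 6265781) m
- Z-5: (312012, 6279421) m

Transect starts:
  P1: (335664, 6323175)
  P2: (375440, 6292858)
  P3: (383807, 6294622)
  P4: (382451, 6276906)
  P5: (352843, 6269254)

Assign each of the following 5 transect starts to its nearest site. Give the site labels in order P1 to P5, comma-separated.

Z-9, Z-11, Z-10, Z-10, Z-11

P1 → Z-9 (d²=3367333.00)
P2 → Z-11 (d²=1046265736.00)
P3 → Z-10 (d²=1520725621.00)
P4 → Z-10 (d²=450745245.00)
P5 → Z-11 (d²=473334485.00)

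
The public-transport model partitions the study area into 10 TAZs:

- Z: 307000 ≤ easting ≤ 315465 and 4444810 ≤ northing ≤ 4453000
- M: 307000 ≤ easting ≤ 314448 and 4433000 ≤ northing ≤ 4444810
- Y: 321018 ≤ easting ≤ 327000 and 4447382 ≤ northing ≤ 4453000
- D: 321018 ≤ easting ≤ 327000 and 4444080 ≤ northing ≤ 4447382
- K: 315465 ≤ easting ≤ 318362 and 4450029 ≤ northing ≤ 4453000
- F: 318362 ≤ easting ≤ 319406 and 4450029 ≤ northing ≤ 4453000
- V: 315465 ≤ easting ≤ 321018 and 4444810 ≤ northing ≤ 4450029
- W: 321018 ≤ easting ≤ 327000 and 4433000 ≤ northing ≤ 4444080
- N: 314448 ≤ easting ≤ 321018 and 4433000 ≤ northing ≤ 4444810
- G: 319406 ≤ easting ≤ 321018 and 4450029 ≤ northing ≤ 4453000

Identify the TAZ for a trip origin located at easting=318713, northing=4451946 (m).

F

The point has easting = 318713 and northing = 4451946.
Only F satisfies 318362 ≤ easting ≤ 319406 and 4450029 ≤ northing ≤ 4453000.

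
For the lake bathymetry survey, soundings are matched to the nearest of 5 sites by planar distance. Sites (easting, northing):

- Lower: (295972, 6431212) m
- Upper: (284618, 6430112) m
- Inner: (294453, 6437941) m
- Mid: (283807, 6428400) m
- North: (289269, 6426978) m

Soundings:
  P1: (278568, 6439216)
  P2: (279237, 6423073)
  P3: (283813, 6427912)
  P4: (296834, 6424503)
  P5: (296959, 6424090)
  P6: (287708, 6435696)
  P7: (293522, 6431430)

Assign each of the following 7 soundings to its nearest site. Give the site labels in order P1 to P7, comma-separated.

P1 → Upper (d²=119485316.00)
P2 → Mid (d²=49261829.00)
P3 → Mid (d²=238180.00)
P4 → Lower (d²=45753725.00)
P5 → Lower (d²=51697053.00)
P6 → Upper (d²=40729156.00)
P7 → Lower (d²=6050024.00)

Upper, Mid, Mid, Lower, Lower, Upper, Lower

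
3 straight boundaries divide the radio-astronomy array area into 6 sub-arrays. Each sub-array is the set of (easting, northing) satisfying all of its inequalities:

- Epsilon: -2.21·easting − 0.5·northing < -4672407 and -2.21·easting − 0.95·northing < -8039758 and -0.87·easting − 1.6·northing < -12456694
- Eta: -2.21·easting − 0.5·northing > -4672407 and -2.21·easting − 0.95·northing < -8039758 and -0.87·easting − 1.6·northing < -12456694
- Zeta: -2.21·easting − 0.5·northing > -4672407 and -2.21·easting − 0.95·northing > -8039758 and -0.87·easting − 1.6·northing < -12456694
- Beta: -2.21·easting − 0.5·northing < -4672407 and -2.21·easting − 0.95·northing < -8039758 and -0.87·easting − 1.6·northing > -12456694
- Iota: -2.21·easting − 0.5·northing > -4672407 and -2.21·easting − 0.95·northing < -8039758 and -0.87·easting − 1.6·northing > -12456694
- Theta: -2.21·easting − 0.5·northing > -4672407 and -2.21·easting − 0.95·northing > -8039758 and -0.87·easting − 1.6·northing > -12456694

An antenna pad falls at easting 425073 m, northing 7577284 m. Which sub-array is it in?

-2.21·425073 − 0.5·7577284 = -4728053.330, which is < -4672407
-2.21·425073 − 0.95·7577284 = -8137831.130, which is < -8039758
-0.87·425073 − 1.6·7577284 = -12493467.910, which is < -12456694
This sign pattern matches Epsilon.

Epsilon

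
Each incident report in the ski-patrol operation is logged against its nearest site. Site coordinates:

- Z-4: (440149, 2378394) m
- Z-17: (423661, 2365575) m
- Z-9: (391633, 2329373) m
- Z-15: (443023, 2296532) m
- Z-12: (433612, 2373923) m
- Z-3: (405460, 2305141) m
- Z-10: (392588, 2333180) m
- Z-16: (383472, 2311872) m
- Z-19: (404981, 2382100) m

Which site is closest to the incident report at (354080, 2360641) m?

Z-10

Squared distances to each site:
Z-4: 7723041770.000; Z-17: 4865859917.000; Z-9: 2387915633.000; Z-15: 12020821130.000; Z-12: 6501750548.000; Z-3: 5720154400.000; Z-10: 2236972585.000; Z-16: 3242305025.000; Z-19: 3051400482.000.
Minimum at Z-10.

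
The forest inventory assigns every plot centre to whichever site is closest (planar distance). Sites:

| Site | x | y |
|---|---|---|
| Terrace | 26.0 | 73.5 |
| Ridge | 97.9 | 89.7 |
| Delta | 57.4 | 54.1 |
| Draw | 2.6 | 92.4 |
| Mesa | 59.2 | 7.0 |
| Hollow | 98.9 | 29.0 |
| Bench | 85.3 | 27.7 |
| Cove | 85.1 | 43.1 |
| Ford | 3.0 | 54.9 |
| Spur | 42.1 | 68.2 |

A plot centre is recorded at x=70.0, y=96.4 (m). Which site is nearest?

Squared distances to each site:
Terrace: 2460.410; Ridge: 823.300; Delta: 1948.050; Draw: 4558.760; Mesa: 8109.000; Hollow: 5377.970; Bench: 4953.780; Cove: 3068.900; Ford: 6211.250; Spur: 1573.650.
Minimum at Ridge.

Ridge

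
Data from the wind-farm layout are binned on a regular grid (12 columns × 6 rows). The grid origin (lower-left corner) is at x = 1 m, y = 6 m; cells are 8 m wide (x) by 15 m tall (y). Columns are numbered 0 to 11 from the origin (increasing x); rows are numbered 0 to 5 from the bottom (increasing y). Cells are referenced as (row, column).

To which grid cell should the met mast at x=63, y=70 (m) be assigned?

Column index: ⌊(63 − 1) / 8⌋ = ⌊7.750⌋ = 7
Row offset from origin: ⌊(70 − 6) / 15⌋ = ⌊4.267⌋ = 4 → row 4

(4, 7)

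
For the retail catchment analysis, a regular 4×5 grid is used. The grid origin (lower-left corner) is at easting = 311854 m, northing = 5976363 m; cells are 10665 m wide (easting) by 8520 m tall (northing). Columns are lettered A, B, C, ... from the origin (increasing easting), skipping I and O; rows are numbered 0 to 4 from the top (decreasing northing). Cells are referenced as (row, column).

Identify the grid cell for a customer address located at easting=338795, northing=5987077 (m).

Column index: ⌊(338795 − 311854) / 10665⌋ = ⌊2.526⌋ = 2 → column C
Row offset from origin: ⌊(5987077 − 5976363) / 8520⌋ = ⌊1.258⌋ = 1 → row 3 (counted from top)

(3, C)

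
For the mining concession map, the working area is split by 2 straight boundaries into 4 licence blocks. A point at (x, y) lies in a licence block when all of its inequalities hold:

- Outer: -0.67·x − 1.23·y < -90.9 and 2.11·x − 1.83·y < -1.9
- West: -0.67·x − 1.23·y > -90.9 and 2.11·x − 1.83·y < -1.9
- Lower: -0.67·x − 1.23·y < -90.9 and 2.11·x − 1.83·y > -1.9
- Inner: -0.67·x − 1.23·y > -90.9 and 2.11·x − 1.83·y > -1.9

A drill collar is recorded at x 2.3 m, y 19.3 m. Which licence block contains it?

West

-0.67·2.3 − 1.23·19.3 = -25.280, which is > -90.9
2.11·2.3 − 1.83·19.3 = -30.466, which is < -1.9
This sign pattern matches West.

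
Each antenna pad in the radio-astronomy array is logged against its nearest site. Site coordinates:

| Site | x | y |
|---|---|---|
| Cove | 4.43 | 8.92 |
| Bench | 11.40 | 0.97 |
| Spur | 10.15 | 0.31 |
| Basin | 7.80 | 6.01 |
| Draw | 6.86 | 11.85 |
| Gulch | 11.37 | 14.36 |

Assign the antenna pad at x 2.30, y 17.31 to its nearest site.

Draw

Squared distances to each site:
Cove: 74.929; Bench: 349.806; Spur: 350.623; Basin: 157.940; Draw: 50.605; Gulch: 90.967.
Minimum at Draw.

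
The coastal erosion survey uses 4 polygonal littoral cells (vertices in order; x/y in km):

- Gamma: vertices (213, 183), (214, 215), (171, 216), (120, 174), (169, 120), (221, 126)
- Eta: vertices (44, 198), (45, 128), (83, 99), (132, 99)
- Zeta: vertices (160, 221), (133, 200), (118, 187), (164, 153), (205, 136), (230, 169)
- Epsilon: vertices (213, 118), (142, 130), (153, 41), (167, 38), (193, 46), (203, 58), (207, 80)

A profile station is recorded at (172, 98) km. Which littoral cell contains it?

Cast a ray rightward from (172, 98). For each polygon, the edges (by vertex number in listed order) whose endpoints lie on opposite sides of y = 98, where each meets that height, and whether that is right or left of the point:
Gamma: no edge straddles that height → 0 crossings.
Eta: no edge straddles that height → 0 crossings.
Zeta: no edge straddles that height → 0 crossings.
Epsilon: 2–3 at x≈146.0 (left), 7–1 at x≈209.8 (right) → 1 crossing.
Only Epsilon has an odd count, so the point is inside Epsilon.

Epsilon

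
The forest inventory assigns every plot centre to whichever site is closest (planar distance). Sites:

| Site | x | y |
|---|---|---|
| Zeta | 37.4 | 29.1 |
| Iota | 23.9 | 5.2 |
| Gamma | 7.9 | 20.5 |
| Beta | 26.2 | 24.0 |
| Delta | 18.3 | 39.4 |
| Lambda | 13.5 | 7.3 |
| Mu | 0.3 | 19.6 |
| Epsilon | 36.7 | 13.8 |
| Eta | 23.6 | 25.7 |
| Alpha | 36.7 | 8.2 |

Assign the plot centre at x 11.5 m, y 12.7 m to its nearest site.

Lambda

Squared distances to each site:
Zeta: 939.770; Iota: 210.010; Gamma: 73.800; Beta: 343.780; Delta: 759.130; Lambda: 33.160; Mu: 173.050; Epsilon: 636.250; Eta: 315.410; Alpha: 655.290.
Minimum at Lambda.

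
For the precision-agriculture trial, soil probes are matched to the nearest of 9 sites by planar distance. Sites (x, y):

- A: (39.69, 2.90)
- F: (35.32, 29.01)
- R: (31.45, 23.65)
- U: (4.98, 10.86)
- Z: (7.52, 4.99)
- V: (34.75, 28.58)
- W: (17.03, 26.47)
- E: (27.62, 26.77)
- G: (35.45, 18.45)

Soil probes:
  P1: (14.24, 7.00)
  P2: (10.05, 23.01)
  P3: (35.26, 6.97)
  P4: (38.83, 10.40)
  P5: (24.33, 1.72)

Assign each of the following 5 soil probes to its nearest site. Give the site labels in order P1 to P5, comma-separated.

Z, W, A, A, A

P1 → Z (d²=49.20)
P2 → W (d²=60.69)
P3 → A (d²=36.19)
P4 → A (d²=56.99)
P5 → A (d²=237.32)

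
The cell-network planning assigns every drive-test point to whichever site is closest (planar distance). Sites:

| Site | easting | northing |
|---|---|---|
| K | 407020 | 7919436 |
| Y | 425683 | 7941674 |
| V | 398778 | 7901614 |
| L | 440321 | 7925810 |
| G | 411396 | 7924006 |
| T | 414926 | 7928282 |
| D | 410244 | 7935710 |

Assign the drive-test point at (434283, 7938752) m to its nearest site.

Squared distances to each site:
K: 1116379025.000; Y: 82498084.000; V: 2639836069.000; L: 203952808.000; G: 741259285.000; T: 484314349.000; D: 587127285.000.
Minimum at Y.

Y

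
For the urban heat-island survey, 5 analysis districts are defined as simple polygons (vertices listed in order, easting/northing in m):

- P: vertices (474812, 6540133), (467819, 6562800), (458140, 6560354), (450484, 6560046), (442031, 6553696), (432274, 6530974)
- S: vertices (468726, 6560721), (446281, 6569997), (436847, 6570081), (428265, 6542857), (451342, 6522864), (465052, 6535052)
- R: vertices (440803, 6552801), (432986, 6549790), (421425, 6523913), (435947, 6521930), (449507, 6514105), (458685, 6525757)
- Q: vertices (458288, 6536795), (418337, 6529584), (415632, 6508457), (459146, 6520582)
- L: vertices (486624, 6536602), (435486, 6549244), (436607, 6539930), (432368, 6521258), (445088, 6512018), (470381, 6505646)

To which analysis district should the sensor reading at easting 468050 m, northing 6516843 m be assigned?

L

Cast a ray rightward from (468050, 6516843). For each polygon, the edges (by vertex number in listed order) whose endpoints lie on opposite sides of northing = 6516843, where each meets that height, and whether that is right or left of the point:
P: no edge straddles that height → 0 crossings.
S: no edge straddles that height → 0 crossings.
R: 4–5 at easting≈444762.3 (left), 5–6 at easting≈451663.7 (left) → 0 crossings.
Q: 2–3 at easting≈416705.7 (left), 3–4 at easting≈445727.5 (left) → 0 crossings.
L: 4–5 at easting≈438445.8 (left), 6–1 at easting≈476256.2 (right) → 1 crossing.
Only L has an odd count, so the point is inside L.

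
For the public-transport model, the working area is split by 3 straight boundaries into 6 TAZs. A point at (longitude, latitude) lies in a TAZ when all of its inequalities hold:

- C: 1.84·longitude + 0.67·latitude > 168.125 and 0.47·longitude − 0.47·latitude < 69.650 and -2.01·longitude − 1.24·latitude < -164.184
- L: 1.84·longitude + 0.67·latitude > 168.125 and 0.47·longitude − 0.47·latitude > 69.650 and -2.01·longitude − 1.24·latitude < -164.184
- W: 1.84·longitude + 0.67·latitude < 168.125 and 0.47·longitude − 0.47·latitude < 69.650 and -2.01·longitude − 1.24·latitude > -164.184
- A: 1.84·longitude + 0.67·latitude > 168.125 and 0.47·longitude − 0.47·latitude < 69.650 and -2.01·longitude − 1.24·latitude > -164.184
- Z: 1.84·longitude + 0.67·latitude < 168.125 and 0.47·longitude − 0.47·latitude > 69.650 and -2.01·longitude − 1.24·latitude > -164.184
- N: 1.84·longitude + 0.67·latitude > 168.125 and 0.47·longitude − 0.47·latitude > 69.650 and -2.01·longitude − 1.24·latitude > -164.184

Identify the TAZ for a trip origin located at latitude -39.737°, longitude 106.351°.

1.84·106.351 + 0.67·-39.737 = 169.062, which is > 168.125
0.47·106.351 − 0.47·-39.737 = 68.661, which is < 69.650
-2.01·106.351 − 1.24·-39.737 = -164.492, which is < -164.184
This sign pattern matches C.

C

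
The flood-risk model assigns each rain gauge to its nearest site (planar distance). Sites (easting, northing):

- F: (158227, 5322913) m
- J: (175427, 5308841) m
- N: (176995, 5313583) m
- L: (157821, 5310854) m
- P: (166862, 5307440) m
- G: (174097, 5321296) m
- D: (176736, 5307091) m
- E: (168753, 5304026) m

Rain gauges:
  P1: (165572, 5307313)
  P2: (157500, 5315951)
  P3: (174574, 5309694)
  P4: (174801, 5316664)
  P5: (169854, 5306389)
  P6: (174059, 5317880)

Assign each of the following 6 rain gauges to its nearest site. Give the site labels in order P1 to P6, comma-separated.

P1 → P (d²=1680229.00)
P2 → L (d²=26082450.00)
P3 → J (d²=1455218.00)
P4 → N (d²=14306197.00)
P5 → E (d²=6795970.00)
P6 → G (d²=11670500.00)

P, L, J, N, E, G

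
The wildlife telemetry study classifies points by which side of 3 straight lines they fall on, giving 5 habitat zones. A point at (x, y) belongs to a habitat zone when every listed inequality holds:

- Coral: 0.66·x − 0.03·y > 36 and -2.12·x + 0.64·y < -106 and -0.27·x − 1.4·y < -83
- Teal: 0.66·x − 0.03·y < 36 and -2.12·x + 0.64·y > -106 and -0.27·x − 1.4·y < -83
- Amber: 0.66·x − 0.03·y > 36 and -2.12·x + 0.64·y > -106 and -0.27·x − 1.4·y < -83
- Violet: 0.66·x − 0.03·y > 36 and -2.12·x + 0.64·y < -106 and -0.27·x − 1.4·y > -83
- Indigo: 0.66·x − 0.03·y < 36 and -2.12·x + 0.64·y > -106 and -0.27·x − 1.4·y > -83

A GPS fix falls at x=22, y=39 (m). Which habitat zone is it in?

0.66·22 − 0.03·39 = 13.350, which is < 36
-2.12·22 + 0.64·39 = -21.680, which is > -106
-0.27·22 − 1.4·39 = -60.540, which is > -83
This sign pattern matches Indigo.

Indigo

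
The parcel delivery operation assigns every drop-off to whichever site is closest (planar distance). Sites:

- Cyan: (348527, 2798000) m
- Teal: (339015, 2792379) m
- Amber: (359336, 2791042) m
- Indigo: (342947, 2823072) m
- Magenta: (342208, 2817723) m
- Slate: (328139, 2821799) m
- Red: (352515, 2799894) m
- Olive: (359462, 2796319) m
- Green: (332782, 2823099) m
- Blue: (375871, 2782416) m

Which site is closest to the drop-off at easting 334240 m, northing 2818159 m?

Green

Squared distances to each site:
Cyan: 610503650.000; Teal: 687409025.000; Amber: 1365140905.000; Indigo: 99949418.000; Magenta: 63679120.000; Slate: 50471801.000; Red: 667585850.000; Olive: 1113134884.000; Green: 26529364.000; Blue: 3010702210.000.
Minimum at Green.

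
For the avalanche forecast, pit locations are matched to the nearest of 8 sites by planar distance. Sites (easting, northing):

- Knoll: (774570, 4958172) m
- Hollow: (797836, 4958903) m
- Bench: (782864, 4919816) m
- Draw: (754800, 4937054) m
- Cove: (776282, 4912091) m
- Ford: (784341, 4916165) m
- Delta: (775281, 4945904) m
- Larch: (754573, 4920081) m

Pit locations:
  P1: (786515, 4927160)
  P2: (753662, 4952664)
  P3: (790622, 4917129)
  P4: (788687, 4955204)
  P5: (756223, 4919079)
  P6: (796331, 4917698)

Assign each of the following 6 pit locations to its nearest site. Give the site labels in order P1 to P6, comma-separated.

P1 → Bench (d²=67264137.00)
P2 → Draw (d²=244967144.00)
P3 → Ford (d²=40380257.00)
P4 → Hollow (d²=97386802.00)
P5 → Larch (d²=3726504.00)
P6 → Ford (d²=146110189.00)

Bench, Draw, Ford, Hollow, Larch, Ford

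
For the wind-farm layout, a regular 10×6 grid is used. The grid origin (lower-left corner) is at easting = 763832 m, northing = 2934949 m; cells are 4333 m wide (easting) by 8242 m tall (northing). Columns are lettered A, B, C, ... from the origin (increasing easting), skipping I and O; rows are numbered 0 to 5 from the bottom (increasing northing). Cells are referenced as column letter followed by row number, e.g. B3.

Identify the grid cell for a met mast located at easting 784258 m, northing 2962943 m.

E3

Column index: ⌊(784258 − 763832) / 4333⌋ = ⌊4.714⌋ = 4 → column E
Row offset from origin: ⌊(2962943 − 2934949) / 8242⌋ = ⌊3.397⌋ = 3 → row 3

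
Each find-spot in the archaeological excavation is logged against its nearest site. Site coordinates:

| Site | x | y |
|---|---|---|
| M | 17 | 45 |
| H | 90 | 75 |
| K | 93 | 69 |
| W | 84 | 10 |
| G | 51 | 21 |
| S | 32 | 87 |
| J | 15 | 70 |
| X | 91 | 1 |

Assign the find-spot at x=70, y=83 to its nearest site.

H

Squared distances to each site:
M: 4253.000; H: 464.000; K: 725.000; W: 5525.000; G: 4205.000; S: 1460.000; J: 3194.000; X: 7165.000.
Minimum at H.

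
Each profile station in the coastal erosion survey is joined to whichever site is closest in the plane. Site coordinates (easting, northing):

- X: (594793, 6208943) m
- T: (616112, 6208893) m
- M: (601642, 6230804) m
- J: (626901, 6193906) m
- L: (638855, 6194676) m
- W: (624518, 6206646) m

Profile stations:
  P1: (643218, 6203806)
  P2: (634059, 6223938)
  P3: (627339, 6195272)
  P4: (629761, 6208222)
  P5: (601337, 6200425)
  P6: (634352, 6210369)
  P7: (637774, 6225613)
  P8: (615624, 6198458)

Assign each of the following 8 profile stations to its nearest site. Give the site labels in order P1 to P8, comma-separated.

P1 → L (d²=102392669.00)
P2 → W (d²=390043945.00)
P3 → J (d²=2057800.00)
P4 → W (d²=29972825.00)
P5 → X (d²=115380260.00)
P6 → W (d²=110568285.00)
P7 → W (d²=535468625.00)
P8 → T (d²=109127369.00)

L, W, J, W, X, W, W, T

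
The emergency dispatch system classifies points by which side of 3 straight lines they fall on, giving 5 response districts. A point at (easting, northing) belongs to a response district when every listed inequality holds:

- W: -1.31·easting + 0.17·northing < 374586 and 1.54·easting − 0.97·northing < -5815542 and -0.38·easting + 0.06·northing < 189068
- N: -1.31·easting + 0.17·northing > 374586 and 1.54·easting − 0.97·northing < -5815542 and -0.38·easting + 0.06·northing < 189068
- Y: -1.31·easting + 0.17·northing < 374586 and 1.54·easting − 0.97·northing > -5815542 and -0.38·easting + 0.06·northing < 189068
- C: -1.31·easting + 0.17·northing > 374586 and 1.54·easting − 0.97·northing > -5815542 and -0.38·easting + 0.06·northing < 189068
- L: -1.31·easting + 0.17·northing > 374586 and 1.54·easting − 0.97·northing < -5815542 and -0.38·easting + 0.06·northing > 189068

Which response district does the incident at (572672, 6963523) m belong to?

L

-1.31·572672 + 0.17·6963523 = 433598.590, which is > 374586
1.54·572672 − 0.97·6963523 = -5872702.430, which is < -5815542
-0.38·572672 + 0.06·6963523 = 200196.020, which is > 189068
This sign pattern matches L.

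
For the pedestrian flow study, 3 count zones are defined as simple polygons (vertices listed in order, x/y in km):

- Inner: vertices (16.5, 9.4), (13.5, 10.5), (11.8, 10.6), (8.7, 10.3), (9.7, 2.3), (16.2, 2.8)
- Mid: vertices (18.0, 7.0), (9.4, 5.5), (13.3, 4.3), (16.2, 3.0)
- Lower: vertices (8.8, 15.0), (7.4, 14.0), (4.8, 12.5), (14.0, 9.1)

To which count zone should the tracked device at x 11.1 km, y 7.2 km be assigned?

Cast a ray rightward from (11.1, 7.2). For each polygon, the edges (by vertex number in listed order) whose endpoints lie on opposite sides of y = 7.2, where each meets that height, and whether that is right or left of the point:
Inner: 4–5 at x≈9.09 (left), 6–1 at x≈16.40 (right) → 1 crossing.
Mid: no edge straddles that height → 0 crossings.
Lower: no edge straddles that height → 0 crossings.
Only Inner has an odd count, so the point is inside Inner.

Inner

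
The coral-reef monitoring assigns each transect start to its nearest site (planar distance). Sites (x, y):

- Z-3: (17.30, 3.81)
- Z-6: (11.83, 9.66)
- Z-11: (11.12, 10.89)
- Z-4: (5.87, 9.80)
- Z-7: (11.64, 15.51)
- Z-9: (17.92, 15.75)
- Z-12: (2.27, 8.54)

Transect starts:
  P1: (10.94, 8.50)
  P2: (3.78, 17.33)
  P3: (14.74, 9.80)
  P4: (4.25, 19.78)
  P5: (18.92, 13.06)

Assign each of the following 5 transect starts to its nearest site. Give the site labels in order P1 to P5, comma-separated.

Z-6, Z-4, Z-6, Z-7, Z-9

P1 → Z-6 (d²=2.14)
P2 → Z-4 (d²=61.07)
P3 → Z-6 (d²=8.49)
P4 → Z-7 (d²=72.85)
P5 → Z-9 (d²=8.24)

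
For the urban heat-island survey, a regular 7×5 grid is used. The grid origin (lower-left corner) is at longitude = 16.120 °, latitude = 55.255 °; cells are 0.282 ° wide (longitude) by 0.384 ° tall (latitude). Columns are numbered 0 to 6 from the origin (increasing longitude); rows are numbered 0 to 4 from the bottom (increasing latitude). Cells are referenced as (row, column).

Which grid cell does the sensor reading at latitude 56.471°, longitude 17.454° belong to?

Column index: ⌊(17.454 − 16.120) / 0.282⌋ = ⌊4.730⌋ = 4
Row offset from origin: ⌊(56.471 − 55.255) / 0.384⌋ = ⌊3.167⌋ = 3 → row 3

(3, 4)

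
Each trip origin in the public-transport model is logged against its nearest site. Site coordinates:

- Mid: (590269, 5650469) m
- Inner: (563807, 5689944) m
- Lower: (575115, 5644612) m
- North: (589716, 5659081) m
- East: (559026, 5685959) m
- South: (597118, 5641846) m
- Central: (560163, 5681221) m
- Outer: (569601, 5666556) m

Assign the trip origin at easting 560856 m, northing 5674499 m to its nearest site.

Central

Squared distances to each site:
Mid: 1442565469.000; Inner: 247256426.000; Lower: 1096551850.000; North: 1070614324.000; East: 134680500.000; South: 2381151053.000; Central: 45665533.000; Outer: 139566274.000.
Minimum at Central.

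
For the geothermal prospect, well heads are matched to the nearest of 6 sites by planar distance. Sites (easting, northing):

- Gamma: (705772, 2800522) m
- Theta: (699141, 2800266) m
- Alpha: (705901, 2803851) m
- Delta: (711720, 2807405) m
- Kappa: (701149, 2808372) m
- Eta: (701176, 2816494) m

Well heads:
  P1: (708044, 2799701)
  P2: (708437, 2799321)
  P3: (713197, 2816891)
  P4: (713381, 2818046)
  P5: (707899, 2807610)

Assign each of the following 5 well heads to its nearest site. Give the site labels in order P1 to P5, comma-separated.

P1 → Gamma (d²=5836025.00)
P2 → Gamma (d²=8544626.00)
P3 → Delta (d²=92165725.00)
P4 → Delta (d²=115989802.00)
P5 → Delta (d²=14642066.00)

Gamma, Gamma, Delta, Delta, Delta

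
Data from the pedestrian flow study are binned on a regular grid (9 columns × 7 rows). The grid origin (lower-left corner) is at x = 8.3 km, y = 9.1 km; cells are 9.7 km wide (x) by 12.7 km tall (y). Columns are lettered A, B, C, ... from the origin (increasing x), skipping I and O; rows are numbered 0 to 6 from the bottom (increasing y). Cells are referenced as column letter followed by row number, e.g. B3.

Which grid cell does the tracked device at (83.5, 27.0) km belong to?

H1

Column index: ⌊(83.5 − 8.3) / 9.7⌋ = ⌊7.753⌋ = 7 → column H
Row offset from origin: ⌊(27.0 − 9.1) / 12.7⌋ = ⌊1.409⌋ = 1 → row 1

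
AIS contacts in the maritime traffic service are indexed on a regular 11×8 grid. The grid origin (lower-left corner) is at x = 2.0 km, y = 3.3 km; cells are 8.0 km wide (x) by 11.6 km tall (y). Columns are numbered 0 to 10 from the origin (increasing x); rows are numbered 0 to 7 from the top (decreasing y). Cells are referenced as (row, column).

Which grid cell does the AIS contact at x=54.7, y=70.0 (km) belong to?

(2, 6)

Column index: ⌊(54.7 − 2.0) / 8.0⌋ = ⌊6.588⌋ = 6
Row offset from origin: ⌊(70.0 − 3.3) / 11.6⌋ = ⌊5.750⌋ = 5 → row 2 (counted from top)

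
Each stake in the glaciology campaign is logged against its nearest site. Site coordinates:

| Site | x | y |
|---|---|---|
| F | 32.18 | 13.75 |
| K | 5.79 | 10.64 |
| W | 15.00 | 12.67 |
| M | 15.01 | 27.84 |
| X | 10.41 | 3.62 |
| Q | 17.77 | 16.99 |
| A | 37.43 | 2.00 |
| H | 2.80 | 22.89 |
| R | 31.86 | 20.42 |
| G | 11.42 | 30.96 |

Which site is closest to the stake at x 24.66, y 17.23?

Squared distances to each site:
F: 68.661; K: 399.505; W: 114.109; M: 205.695; X: 388.295; Q: 47.530; A: 395.026; H: 509.895; R: 62.016; G: 363.811.
Minimum at Q.

Q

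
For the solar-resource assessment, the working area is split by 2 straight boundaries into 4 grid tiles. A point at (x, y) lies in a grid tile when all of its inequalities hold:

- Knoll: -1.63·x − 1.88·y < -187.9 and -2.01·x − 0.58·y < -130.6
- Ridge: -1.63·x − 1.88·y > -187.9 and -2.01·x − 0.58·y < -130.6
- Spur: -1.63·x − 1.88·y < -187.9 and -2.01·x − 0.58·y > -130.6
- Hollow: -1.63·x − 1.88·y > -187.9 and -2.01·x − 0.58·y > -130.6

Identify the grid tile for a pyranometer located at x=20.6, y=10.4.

Hollow

-1.63·20.6 − 1.88·10.4 = -53.130, which is > -187.9
-2.01·20.6 − 0.58·10.4 = -47.438, which is > -130.6
This sign pattern matches Hollow.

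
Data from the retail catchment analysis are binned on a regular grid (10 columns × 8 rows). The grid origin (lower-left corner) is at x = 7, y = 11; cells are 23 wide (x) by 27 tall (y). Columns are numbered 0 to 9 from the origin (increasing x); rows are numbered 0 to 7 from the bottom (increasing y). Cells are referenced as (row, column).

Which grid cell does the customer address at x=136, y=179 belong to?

Column index: ⌊(136 − 7) / 23⌋ = ⌊5.609⌋ = 5
Row offset from origin: ⌊(179 − 11) / 27⌋ = ⌊6.222⌋ = 6 → row 6

(6, 5)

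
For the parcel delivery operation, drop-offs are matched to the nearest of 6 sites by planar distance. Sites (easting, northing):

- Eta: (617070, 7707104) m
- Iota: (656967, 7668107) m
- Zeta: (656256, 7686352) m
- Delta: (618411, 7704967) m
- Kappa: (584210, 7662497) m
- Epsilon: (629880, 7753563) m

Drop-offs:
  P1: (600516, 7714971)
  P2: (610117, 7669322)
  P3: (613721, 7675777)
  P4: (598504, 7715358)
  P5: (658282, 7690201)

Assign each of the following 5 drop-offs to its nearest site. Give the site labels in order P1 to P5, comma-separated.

P1 → Eta (d²=335924605.00)
P2 → Kappa (d²=717753274.00)
P3 → Delta (d²=874052200.00)
P4 → Eta (d²=412824872.00)
P5 → Zeta (d²=18919477.00)

Eta, Kappa, Delta, Eta, Zeta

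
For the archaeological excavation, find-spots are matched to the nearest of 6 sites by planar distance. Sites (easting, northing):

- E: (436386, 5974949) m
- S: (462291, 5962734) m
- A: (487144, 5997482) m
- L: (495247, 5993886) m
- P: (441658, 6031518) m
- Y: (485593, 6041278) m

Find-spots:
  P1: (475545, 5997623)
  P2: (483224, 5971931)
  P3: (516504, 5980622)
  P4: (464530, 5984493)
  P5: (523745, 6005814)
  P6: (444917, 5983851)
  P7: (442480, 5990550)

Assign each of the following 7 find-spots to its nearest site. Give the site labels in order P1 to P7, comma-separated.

A, S, L, S, L, E, E

P1 → A (d²=134556682.00)
P2 → S (d²=522775298.00)
P3 → L (d²=627793745.00)
P4 → S (d²=478467202.00)
P5 → L (d²=954413188.00)
P6 → E (d²=152023565.00)
P7 → E (d²=280528037.00)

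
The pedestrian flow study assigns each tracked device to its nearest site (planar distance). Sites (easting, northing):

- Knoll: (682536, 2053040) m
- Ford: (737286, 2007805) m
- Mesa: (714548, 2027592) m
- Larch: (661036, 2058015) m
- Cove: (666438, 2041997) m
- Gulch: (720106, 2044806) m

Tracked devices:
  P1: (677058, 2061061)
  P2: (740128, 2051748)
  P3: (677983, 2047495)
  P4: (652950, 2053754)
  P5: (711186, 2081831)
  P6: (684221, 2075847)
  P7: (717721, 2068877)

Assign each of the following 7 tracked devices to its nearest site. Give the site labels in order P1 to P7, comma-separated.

P1 → Knoll (d²=94344925.00)
P2 → Gulch (d²=449071848.00)
P3 → Knoll (d²=51476834.00)
P4 → Larch (d²=83539517.00)
P5 → Gulch (d²=1450417025.00)
P6 → Knoll (d²=522998474.00)
P7 → Gulch (d²=585101266.00)

Knoll, Gulch, Knoll, Larch, Gulch, Knoll, Gulch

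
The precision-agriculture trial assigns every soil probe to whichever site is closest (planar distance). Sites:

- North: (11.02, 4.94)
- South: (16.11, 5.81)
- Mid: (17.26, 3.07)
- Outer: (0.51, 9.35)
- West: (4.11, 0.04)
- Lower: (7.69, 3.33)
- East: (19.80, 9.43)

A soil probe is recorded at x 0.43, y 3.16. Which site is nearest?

West

Squared distances to each site:
North: 115.317; South: 252.885; Mid: 283.257; Outer: 38.322; West: 23.277; Lower: 52.737; East: 414.510.
Minimum at West.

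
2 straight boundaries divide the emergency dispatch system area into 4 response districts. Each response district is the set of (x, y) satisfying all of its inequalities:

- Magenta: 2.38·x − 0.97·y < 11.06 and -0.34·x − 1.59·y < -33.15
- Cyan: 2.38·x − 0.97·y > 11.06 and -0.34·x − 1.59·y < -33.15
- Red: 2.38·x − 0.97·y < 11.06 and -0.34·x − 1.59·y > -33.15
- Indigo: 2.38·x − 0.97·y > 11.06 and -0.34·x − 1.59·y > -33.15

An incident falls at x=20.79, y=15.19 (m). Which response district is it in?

2.38·20.79 − 0.97·15.19 = 34.746, which is > 11.06
-0.34·20.79 − 1.59·15.19 = -31.221, which is > -33.15
This sign pattern matches Indigo.

Indigo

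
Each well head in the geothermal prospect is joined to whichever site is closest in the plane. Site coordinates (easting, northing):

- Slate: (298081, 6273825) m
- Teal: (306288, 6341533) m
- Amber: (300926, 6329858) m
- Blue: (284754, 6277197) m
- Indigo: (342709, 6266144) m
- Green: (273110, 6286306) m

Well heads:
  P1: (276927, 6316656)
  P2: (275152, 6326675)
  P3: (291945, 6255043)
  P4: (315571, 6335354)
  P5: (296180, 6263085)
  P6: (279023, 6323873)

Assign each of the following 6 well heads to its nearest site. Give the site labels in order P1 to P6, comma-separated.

Amber, Amber, Slate, Teal, Slate, Amber

P1 → Amber (d²=750244805.00)
P2 → Amber (d²=674430565.00)
P3 → Slate (d²=390414020.00)
P4 → Teal (d²=124354130.00)
P5 → Slate (d²=118961401.00)
P6 → Amber (d²=515561634.00)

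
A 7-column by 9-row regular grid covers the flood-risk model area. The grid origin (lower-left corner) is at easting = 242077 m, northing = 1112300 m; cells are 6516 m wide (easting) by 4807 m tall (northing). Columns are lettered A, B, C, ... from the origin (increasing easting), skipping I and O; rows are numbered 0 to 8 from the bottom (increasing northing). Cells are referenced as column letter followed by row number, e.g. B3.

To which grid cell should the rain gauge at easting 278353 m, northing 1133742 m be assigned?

F4

Column index: ⌊(278353 − 242077) / 6516⌋ = ⌊5.567⌋ = 5 → column F
Row offset from origin: ⌊(1133742 − 1112300) / 4807⌋ = ⌊4.461⌋ = 4 → row 4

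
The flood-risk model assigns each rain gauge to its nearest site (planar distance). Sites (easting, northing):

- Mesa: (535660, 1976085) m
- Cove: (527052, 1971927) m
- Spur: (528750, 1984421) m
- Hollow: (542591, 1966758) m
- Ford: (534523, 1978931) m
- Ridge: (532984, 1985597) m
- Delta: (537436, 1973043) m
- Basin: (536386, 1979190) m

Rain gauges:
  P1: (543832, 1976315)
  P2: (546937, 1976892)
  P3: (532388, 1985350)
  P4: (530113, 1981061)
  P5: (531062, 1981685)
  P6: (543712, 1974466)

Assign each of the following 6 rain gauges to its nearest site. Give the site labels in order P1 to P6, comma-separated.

P1 → Delta (d²=51614800.00)
P2 → Delta (d²=105083802.00)
P3 → Ridge (d²=416225.00)
P4 → Spur (d²=13147369.00)
P5 → Spur (d²=12831040.00)
P6 → Delta (d²=41413105.00)

Delta, Delta, Ridge, Spur, Spur, Delta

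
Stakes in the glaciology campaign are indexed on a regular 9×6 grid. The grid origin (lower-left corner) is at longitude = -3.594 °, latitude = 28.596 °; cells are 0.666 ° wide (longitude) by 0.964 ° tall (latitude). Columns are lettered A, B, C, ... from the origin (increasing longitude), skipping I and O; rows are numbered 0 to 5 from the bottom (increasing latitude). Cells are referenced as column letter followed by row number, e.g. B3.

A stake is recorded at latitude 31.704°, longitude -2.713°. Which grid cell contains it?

B3

Column index: ⌊(-2.713 − -3.594) / 0.666⌋ = ⌊1.323⌋ = 1 → column B
Row offset from origin: ⌊(31.704 − 28.596) / 0.964⌋ = ⌊3.224⌋ = 3 → row 3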